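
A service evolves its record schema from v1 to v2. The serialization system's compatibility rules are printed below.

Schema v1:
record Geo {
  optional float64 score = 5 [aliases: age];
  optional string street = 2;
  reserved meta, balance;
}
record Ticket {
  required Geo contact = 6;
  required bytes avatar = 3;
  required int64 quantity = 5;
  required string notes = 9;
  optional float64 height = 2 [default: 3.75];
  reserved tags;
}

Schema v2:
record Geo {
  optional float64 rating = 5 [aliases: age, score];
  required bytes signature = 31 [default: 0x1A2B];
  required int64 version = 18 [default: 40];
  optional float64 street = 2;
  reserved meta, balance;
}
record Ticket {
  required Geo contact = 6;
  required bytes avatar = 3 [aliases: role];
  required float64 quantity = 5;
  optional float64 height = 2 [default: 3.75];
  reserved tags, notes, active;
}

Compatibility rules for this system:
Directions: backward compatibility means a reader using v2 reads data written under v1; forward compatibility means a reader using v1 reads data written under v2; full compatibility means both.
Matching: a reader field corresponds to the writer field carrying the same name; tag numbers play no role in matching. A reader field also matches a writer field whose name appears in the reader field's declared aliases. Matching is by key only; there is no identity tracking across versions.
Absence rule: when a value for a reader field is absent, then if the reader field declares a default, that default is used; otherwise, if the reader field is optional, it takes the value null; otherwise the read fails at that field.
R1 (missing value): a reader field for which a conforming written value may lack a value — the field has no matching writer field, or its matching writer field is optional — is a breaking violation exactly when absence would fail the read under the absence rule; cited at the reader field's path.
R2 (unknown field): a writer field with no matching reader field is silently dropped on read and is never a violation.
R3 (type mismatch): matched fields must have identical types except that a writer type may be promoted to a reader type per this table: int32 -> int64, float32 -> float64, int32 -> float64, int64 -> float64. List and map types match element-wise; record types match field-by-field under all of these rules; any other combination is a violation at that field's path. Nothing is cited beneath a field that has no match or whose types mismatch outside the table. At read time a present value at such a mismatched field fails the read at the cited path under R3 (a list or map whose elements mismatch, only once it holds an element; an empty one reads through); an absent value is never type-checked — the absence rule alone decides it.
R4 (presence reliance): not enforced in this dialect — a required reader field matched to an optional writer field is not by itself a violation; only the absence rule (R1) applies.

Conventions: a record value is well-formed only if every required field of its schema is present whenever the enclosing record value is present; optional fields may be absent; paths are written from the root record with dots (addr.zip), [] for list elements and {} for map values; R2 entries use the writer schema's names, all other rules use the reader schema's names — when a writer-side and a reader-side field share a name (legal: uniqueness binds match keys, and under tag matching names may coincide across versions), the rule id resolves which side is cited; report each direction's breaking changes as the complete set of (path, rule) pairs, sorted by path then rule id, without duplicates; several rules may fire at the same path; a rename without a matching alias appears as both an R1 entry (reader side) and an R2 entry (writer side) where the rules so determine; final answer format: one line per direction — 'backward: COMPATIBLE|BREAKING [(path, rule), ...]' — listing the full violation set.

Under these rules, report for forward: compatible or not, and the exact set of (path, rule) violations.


forward: BREAKING [(contact.street, R3), (notes, R1), (quantity, R3)]

each type pair in Ticket: writer, then reader
forward analysis of Ticket with v1 as reader and v2 as writer:
  contact: Geo -> Geo, writer required; from contact
  avatar: bytes -> bytes, writer required; from avatar
  quantity: float64 -> int64, writer required; from quantity
  notes: no writer-side match
  height: float64 -> float64, writer optional; from height
  contact.score: no writer-side match
  contact.street: float64 -> string, writer optional; from contact.street
  writer contact.rating: unknown to reader
  writer contact.signature: unknown to reader
  writer contact.version: unknown to reader
  breaking: (contact.street, R3)
  breaking: (notes, R1)
  breaking: (quantity, R3)
  forward on Ticket therefore BREAKING (3)
the rest of the Ticket diff is inert for this question:
  renamed field score to rating in record Geo (alias score declared on the renamed field) -> no rule fires on it in Ticket's dialect; the asked verdict holds
  added field version to record Geo: required int64, tag 18, default 40 (in v2 it sits immediately before street) -> no rule fires on it in Ticket's dialect; the asked verdict holds
  added field signature to record Geo: required bytes, tag 31, default 0x1A2B (in v2 it sits immediately before street) -> no rule fires on it in Ticket's dialect; the asked verdict holds


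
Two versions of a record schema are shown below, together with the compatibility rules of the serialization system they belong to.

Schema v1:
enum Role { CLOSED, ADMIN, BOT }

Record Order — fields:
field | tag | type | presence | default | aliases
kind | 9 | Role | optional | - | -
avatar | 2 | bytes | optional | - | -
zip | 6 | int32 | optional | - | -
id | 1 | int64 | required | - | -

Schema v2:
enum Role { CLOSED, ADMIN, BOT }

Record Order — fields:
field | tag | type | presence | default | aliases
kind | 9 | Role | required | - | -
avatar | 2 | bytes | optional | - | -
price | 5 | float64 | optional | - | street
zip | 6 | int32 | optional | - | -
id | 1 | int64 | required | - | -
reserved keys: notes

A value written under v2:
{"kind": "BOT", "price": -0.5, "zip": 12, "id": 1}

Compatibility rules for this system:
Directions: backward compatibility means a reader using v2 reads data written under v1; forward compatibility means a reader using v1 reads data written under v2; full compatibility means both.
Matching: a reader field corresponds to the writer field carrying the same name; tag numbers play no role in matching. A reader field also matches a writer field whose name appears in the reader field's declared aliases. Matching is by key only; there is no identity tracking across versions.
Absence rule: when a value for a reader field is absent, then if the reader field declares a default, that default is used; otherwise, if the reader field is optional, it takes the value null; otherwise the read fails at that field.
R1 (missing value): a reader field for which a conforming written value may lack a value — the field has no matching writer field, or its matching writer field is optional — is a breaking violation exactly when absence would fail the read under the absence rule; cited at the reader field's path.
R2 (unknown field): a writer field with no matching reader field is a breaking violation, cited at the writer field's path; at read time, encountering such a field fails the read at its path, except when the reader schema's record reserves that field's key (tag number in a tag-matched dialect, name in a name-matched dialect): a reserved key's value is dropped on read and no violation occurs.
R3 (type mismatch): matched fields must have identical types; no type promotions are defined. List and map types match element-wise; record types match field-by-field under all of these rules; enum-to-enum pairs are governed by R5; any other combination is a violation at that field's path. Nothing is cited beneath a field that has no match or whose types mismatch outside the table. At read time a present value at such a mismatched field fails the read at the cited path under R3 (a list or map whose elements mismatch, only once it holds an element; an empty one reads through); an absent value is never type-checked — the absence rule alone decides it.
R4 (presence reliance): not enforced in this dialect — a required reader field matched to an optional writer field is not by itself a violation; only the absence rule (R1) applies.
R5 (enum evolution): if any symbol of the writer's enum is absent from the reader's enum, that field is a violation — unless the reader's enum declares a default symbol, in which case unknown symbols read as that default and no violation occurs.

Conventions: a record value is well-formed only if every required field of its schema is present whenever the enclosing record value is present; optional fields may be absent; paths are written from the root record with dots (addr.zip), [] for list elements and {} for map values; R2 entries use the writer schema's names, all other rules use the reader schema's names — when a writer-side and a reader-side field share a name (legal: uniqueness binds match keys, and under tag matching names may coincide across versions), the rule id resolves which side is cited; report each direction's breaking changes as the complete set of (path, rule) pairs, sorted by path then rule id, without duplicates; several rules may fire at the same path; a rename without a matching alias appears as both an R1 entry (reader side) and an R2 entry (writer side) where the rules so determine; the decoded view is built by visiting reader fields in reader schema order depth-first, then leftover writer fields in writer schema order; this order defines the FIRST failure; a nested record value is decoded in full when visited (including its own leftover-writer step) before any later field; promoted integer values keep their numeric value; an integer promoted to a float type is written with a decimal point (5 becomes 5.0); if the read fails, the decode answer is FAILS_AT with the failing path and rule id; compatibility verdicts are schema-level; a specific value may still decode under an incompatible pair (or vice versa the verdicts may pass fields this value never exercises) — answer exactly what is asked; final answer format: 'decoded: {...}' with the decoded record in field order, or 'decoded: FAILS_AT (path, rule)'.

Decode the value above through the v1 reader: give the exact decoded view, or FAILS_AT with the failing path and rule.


decoded: FAILS_AT (price, R2)

in Order below, arrows point writer -> reader
decoding the Order value with the v1 reader:
  kind := "BOT"
  avatar := null (not supplied -> null)
  zip := 12
  id := 1
  read fails at price under R2 (unknown field)
  => FAILS_AT (price, R2)
ruling out the remaining Order differences:
  field kind in record Order: optional changed to required -> a verdict-level change on Order — the shown value reads the same


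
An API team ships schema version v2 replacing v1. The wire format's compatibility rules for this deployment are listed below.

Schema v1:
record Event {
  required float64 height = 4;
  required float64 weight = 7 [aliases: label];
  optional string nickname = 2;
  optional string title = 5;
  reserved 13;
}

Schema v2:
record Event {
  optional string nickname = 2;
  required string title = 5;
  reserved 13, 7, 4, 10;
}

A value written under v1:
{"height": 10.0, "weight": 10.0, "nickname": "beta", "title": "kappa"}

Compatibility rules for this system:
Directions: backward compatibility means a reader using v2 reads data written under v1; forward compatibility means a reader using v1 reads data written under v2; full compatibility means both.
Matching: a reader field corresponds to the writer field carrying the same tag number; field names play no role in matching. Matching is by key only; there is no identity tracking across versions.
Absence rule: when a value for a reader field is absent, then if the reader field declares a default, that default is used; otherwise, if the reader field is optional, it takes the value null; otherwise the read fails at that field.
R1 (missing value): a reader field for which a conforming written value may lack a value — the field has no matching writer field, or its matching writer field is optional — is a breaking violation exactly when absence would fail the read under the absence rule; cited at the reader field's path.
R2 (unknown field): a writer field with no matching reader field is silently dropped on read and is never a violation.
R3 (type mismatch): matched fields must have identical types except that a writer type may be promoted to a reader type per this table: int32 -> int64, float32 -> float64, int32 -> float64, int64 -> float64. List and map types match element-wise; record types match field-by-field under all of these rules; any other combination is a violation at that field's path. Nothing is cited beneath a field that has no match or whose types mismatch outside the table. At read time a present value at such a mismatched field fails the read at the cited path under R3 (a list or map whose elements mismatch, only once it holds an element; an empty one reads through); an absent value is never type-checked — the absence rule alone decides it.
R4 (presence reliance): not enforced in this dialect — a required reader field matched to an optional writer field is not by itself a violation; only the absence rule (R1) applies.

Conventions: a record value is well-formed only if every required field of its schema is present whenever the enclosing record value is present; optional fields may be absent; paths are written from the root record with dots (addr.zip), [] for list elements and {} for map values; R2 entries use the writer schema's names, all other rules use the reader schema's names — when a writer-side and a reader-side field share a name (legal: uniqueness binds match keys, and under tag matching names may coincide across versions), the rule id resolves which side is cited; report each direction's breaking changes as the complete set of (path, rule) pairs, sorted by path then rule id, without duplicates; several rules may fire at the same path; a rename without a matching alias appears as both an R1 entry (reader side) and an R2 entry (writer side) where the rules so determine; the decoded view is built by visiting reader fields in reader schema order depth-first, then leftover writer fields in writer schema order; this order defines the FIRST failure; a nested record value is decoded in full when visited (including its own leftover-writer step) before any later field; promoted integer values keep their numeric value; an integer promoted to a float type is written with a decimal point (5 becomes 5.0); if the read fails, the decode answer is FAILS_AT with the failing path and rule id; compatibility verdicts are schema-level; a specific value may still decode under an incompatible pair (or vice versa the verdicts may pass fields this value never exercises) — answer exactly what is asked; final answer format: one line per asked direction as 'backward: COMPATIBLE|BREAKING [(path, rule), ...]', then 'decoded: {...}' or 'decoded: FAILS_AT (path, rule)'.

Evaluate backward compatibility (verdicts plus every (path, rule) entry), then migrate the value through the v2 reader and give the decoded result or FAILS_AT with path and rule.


the writer's type comes first in each Event pair
backward analysis of Event with v2 as reader and v1 as writer:
  nickname <- nickname (string -> string, writer optional)
  title <- title (string -> string, writer optional)
  leftover writer field: height
  leftover writer field: weight
  breaking: (title, R1)
  backward on Event therefore BREAKING (1)
decoding the Event value with the v2 reader:
  nickname := "beta"
  title := "kappa"
  writer height: unknown -> dropped
  writer weight: unknown -> dropped
  => decoded: {"nickname": "beta", "title": "kappa"}

backward: BREAKING [(title, R1)]; decoded: {"nickname": "beta", "title": "kappa"}


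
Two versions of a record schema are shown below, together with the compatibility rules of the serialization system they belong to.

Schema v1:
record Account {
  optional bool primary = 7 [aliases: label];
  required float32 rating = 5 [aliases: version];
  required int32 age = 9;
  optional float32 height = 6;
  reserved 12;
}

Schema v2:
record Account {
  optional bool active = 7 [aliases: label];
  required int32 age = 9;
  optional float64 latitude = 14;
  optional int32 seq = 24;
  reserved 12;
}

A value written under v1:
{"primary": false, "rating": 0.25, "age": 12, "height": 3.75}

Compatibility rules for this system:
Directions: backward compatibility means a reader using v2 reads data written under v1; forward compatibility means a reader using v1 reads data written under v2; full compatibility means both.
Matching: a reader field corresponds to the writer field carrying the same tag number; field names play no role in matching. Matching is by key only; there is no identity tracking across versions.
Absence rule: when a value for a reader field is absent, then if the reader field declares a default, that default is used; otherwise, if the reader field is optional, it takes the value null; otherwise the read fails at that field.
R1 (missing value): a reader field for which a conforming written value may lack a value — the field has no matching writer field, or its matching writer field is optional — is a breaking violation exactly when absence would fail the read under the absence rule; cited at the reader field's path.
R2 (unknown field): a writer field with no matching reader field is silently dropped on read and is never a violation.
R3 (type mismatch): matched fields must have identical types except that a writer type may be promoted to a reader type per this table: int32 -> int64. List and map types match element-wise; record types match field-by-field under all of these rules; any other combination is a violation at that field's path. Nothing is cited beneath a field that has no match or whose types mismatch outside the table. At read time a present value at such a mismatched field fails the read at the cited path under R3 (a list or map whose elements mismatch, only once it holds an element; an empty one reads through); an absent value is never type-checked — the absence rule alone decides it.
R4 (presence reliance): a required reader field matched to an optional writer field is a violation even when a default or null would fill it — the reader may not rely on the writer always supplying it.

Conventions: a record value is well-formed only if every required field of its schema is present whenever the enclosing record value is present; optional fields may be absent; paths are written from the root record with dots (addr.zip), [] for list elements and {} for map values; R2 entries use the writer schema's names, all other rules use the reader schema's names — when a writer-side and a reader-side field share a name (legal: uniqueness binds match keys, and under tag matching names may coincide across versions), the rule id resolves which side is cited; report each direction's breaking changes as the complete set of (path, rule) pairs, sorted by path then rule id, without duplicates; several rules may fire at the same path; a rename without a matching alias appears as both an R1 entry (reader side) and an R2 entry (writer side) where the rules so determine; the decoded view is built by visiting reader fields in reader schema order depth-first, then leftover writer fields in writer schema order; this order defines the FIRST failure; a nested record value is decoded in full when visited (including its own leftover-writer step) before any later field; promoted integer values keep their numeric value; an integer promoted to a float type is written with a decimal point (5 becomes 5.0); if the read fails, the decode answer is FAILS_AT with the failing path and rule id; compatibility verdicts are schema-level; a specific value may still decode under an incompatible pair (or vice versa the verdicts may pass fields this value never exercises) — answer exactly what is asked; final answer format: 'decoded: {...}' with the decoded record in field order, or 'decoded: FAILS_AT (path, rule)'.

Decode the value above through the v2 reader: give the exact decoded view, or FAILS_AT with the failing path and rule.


decoded: {"active": false, "age": 12, "latitude": null, "seq": null}

in Account below, arrows point writer -> reader
decoding the Account value with the v2 reader:
  active := false (from writer primary)
  age := 12
  latitude := null (absent, optional -> null)
  seq := null (absent, optional -> null)
  writer rating: unknown -> dropped
  writer height: unknown -> dropped
  => decoded: {"active": false, "age": 12, "latitude": null, "seq": null}


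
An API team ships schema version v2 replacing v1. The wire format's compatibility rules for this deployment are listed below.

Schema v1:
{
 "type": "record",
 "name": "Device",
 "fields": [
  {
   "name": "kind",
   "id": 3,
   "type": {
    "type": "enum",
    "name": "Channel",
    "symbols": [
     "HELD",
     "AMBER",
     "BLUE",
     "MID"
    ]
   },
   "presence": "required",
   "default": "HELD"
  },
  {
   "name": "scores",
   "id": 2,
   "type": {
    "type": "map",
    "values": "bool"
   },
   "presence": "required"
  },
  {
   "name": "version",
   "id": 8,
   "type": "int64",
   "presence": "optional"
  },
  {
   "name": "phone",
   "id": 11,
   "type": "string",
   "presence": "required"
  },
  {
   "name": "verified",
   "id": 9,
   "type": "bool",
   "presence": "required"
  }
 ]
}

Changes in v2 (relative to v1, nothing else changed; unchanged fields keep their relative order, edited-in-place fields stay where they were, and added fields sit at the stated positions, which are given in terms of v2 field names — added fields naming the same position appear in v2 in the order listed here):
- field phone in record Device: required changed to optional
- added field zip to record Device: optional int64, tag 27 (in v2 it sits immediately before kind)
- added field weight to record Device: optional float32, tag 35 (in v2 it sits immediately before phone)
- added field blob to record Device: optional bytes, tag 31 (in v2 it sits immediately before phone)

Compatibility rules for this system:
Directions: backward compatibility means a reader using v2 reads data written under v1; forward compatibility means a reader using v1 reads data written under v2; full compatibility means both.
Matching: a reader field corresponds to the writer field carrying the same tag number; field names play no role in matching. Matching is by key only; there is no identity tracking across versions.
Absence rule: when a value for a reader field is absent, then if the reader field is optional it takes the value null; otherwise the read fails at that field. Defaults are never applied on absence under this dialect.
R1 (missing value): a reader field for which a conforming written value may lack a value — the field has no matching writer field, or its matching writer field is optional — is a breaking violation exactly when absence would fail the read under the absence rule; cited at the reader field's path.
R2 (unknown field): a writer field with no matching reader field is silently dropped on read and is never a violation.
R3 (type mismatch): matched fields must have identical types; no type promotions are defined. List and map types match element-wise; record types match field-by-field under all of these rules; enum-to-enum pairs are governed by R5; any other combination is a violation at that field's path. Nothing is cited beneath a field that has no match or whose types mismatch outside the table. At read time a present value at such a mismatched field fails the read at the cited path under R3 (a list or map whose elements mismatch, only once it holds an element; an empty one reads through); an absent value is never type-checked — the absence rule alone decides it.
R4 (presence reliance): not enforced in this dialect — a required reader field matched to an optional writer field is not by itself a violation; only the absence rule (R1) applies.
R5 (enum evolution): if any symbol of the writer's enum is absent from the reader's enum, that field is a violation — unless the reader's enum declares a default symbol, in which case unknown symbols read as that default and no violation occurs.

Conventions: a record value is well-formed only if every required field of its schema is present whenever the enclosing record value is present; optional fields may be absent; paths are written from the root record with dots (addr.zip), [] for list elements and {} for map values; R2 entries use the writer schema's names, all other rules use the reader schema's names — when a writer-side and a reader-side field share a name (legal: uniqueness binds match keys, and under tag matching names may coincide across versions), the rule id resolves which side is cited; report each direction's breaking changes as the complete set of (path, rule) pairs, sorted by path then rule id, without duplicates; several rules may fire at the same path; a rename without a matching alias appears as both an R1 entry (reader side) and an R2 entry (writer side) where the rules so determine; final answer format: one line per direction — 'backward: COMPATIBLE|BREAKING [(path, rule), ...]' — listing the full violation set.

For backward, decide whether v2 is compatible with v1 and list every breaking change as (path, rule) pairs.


in Device below, arrows point writer -> reader
backward pass over Device, reader schema v2, writer schema v1:
  no writer field matches reader zip
  kind <- kind (Channel -> Channel, writer required)
  scores <- scores (map<string, bool> -> map<string, bool>, writer required)
  version <- version (int64 -> int64, writer optional)
  no writer field matches reader weight
  no writer field matches reader blob
  phone <- phone (string -> string, writer required)
  verified <- verified (bool -> bool, writer required)
  => backward: COMPATIBLE
checking off the Device differences that do not matter here:
  field phone in record Device: required changed to optional -> matters only for Device's forward compatibility — outside the asked direction
  added field weight to record Device: optional float32, tag 35 (in v2 it sits immediately before phone) -> no rule fires on it in Device's dialect; the asked verdict holds
  added field zip to record Device: optional int64, tag 27 (in v2 it sits immediately before kind) -> no rule fires on it in Device's dialect; the asked verdict holds
  added field blob to record Device: optional bytes, tag 31 (in v2 it sits immediately before phone) -> no rule fires on it in Device's dialect; the asked verdict holds

backward: COMPATIBLE []


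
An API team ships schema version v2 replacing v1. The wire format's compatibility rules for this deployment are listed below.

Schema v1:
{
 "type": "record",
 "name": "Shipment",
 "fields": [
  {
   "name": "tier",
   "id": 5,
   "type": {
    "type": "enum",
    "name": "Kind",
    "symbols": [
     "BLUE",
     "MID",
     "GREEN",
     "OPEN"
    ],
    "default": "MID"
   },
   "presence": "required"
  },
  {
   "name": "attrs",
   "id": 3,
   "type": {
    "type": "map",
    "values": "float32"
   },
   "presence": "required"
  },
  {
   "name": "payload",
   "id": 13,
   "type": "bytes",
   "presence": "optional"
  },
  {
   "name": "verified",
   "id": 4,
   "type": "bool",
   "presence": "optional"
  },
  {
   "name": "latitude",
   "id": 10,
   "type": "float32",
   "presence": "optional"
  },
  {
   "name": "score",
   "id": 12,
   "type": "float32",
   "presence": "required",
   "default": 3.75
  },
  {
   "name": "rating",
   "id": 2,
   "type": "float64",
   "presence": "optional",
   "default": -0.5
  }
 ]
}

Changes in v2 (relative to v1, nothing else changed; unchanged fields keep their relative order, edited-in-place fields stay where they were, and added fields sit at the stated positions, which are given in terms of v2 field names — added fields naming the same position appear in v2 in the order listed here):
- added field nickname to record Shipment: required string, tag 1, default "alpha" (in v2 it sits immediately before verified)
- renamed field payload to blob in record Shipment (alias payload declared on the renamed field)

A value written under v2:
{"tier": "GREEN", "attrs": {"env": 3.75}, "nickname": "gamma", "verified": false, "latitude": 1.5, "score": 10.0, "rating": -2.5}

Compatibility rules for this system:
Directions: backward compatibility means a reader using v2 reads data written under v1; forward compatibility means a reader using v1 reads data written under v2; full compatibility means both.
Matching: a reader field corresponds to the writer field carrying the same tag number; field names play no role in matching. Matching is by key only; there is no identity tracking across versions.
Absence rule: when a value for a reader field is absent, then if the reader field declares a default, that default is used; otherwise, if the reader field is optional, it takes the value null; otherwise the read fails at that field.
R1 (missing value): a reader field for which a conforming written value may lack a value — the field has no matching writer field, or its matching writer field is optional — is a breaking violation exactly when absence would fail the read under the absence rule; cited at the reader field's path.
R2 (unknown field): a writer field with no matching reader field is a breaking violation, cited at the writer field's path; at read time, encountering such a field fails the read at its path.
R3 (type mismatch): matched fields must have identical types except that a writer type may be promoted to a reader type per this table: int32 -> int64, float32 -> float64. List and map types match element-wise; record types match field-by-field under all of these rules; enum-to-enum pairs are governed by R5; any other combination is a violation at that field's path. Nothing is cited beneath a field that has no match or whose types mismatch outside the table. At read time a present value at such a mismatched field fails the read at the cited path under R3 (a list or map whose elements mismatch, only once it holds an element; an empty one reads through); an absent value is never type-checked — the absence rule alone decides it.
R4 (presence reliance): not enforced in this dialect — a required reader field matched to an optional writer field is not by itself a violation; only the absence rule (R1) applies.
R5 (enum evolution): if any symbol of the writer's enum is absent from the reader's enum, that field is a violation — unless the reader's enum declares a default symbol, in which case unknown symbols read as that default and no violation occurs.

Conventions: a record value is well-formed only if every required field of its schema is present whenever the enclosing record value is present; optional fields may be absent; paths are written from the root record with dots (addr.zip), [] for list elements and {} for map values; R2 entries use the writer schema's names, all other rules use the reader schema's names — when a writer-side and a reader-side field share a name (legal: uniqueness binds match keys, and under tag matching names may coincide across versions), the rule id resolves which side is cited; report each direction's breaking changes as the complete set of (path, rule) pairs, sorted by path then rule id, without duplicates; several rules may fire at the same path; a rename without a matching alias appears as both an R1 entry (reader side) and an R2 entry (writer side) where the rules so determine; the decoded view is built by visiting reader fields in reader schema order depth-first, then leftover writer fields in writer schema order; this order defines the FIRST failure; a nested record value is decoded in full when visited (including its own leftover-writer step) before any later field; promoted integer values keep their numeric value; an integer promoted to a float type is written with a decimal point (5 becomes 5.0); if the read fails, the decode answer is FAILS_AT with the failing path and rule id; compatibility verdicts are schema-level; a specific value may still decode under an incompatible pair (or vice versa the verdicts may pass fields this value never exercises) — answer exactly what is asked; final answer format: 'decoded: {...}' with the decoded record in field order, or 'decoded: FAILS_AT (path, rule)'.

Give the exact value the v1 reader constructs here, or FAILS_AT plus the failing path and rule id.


each type pair in Shipment: writer, then reader
decoding the Shipment value with the v1 reader:
  tier := "GREEN"
  attrs := {"env": 3.75}
  payload := null (not supplied -> null)
  verified := false
  latitude := 1.5
  score := 10.0
  rating := -2.5
  read fails at nickname under R2 (unknown field)
  => FAILS_AT (nickname, R2)
checking off the Shipment differences that do not matter here:
  renamed field payload to blob in record Shipment (alias payload declared on the renamed field) -> inert under this dialect — no rule fires on Shipment and the result does not move

decoded: FAILS_AT (nickname, R2)


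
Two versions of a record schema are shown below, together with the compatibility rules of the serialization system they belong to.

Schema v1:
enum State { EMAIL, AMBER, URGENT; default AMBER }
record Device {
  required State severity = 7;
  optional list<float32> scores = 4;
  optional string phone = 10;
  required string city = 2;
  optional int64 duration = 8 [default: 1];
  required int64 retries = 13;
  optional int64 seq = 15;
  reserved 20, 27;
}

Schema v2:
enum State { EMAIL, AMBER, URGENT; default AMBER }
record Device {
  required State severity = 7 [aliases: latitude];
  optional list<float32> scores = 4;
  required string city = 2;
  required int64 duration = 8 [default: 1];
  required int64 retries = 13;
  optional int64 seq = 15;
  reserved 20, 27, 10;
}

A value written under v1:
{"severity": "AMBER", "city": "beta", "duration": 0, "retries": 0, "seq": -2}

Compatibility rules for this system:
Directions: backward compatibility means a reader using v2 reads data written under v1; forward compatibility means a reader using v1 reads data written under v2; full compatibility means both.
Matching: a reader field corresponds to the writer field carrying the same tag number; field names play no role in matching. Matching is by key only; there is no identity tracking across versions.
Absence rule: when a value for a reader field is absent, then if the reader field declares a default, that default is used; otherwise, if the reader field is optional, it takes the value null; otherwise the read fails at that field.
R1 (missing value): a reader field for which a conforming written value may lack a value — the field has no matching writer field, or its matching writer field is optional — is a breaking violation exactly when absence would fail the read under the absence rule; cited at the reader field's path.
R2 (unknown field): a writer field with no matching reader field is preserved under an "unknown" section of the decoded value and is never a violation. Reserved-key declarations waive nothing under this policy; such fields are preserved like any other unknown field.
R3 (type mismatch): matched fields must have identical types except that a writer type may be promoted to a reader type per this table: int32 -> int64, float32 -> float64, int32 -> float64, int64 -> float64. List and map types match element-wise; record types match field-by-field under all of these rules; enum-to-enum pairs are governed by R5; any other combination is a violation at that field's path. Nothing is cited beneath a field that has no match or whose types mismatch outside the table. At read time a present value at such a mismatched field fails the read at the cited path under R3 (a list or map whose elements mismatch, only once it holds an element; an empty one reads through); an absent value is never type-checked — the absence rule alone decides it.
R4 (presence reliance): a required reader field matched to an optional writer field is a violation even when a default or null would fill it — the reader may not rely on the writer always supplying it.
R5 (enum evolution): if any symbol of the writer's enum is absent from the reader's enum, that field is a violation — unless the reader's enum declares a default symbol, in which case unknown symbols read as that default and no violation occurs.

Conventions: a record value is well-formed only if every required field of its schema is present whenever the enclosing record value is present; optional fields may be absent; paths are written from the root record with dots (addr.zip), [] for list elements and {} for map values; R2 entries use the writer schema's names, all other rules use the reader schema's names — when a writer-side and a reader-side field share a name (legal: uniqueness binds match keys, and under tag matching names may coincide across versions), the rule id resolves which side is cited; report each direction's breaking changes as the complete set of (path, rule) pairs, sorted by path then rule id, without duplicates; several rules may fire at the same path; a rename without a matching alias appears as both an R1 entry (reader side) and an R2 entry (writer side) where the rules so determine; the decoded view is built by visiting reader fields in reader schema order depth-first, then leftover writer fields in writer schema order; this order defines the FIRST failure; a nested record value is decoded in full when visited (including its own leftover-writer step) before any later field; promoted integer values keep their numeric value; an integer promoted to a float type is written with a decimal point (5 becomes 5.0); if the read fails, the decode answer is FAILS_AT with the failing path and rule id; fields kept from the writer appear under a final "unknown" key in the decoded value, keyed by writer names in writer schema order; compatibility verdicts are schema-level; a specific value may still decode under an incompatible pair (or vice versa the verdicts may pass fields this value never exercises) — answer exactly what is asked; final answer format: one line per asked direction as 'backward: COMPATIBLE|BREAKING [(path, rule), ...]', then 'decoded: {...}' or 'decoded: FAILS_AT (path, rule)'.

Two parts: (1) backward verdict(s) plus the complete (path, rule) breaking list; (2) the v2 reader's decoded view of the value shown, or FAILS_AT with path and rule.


backward: BREAKING [(duration, R4)]; decoded: {"severity": "AMBER", "scores": null, "city": "beta", "duration": 0, "retries": 0, "seq": -2}

in Device below, arrows point writer -> reader
checking backward for Device: reader v2 against writer v1:
  severity: paired with writer severity (State -> State; writer required)
  scores: paired with writer scores (list<float32> -> list<float32>; writer optional)
  city: paired with writer city (string -> string; writer required)
  duration: paired with writer duration (int64 -> int64; writer optional)
  retries: paired with writer retries (int64 -> int64; writer required)
  seq: paired with writer seq (int64 -> int64; writer optional)
  leftover writer field: phone
  R4 fires at duration
  => 1 violation(s): backward is BREAKING for Device
migrating the Device value to v2:
  severity := "AMBER"
  scores := null (not supplied -> null)
  city := "beta"
  duration := 0
  retries := 0
  seq := -2
  => decoded: {"severity": "AMBER", "scores": null, "city": "beta", "duration": 0, "retries": 0, "seq": -2}


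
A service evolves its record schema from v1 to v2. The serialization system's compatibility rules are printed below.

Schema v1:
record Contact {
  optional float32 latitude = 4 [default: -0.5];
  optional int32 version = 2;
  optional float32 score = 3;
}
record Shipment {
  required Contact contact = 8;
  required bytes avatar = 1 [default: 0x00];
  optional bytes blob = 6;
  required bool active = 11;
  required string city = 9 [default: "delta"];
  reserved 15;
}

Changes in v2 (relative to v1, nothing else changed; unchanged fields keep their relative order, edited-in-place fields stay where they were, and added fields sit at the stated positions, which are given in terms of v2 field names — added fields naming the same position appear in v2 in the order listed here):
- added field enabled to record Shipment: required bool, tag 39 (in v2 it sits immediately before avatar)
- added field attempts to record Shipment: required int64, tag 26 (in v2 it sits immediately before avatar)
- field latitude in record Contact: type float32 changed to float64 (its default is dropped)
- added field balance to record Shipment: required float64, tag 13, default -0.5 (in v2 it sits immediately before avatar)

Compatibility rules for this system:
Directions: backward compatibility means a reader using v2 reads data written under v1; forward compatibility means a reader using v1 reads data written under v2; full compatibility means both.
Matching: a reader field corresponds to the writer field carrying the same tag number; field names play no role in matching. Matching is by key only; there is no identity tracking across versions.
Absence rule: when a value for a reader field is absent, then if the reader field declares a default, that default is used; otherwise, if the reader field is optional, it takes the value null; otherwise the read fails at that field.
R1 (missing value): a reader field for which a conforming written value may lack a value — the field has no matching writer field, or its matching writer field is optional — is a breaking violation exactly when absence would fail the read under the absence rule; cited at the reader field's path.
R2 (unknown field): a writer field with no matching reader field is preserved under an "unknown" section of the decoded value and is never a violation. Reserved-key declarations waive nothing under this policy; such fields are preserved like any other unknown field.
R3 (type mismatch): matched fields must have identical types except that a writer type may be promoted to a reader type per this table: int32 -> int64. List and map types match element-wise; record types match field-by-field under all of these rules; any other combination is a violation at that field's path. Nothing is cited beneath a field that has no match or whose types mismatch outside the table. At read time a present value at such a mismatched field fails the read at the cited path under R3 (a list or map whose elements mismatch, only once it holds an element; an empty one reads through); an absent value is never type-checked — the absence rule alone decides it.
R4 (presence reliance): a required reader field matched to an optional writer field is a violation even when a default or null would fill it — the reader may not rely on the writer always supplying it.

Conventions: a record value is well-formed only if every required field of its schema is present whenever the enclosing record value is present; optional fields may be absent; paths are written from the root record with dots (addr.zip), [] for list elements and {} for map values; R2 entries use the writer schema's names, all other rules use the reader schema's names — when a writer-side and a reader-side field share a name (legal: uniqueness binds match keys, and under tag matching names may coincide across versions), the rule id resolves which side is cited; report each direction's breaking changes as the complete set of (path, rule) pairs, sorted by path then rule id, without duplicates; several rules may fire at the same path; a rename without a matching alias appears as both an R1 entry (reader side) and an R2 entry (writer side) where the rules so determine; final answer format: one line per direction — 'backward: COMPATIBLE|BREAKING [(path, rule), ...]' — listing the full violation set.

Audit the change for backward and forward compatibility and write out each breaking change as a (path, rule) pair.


backward: BREAKING [(attempts, R1), (contact.latitude, R3), (enabled, R1)]; forward: BREAKING [(contact.latitude, R3)]

in Shipment below, arrows point writer -> reader
backward pass over Shipment, reader schema v2, writer schema v1:
  writer required, Contact -> Contact: reader contact maps from writer contact
  enabled: no writer match
  attempts: no writer match
  balance: no writer match
  writer required, bytes -> bytes: reader avatar maps from writer avatar
  writer optional, bytes -> bytes: reader blob maps from writer blob
  writer required, bool -> bool: reader active maps from writer active
  writer required, string -> string: reader city maps from writer city
  writer optional, float32 -> float64: reader contact.latitude maps from writer contact.latitude
  writer optional, int32 -> int32: reader contact.version maps from writer contact.version
  writer optional, float32 -> float32: reader contact.score maps from writer contact.score
  R1 fires at attempts
  R3 fires at contact.latitude
  R1 fires at enabled
  backward on Shipment therefore BREAKING (3)
forward pass over Shipment, reader schema v1, writer schema v2:
  writer required, Contact -> Contact: reader contact maps from writer contact
  writer required, bytes -> bytes: reader avatar maps from writer avatar
  writer optional, bytes -> bytes: reader blob maps from writer blob
  writer required, bool -> bool: reader active maps from writer active
  writer required, string -> string: reader city maps from writer city
  enabled (writer side), unknown to reader
  attempts (writer side), unknown to reader
  balance (writer side), unknown to reader
  writer optional, float64 -> float32: reader contact.latitude maps from writer contact.latitude
  writer optional, int32 -> int32: reader contact.version maps from writer contact.version
  writer optional, float32 -> float32: reader contact.score maps from writer contact.score
  R3 fires at contact.latitude
  forward on Shipment therefore BREAKING (1)
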